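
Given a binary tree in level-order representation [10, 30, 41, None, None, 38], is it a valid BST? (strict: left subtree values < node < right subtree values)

Level-order array: [10, 30, 41, None, None, 38]
Validate using subtree bounds (lo, hi): at each node, require lo < value < hi,
then recurse left with hi=value and right with lo=value.
Preorder trace (stopping at first violation):
  at node 10 with bounds (-inf, +inf): OK
  at node 30 with bounds (-inf, 10): VIOLATION
Node 30 violates its bound: not (-inf < 30 < 10).
Result: Not a valid BST


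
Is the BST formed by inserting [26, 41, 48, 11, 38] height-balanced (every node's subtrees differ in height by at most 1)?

Tree (level-order array): [26, 11, 41, None, None, 38, 48]
Definition: a tree is height-balanced if, at every node, |h(left) - h(right)| <= 1 (empty subtree has height -1).
Bottom-up per-node check:
  node 11: h_left=-1, h_right=-1, diff=0 [OK], height=0
  node 38: h_left=-1, h_right=-1, diff=0 [OK], height=0
  node 48: h_left=-1, h_right=-1, diff=0 [OK], height=0
  node 41: h_left=0, h_right=0, diff=0 [OK], height=1
  node 26: h_left=0, h_right=1, diff=1 [OK], height=2
All nodes satisfy the balance condition.
Result: Balanced


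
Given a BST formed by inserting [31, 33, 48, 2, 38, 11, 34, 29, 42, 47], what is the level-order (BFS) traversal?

Tree insertion order: [31, 33, 48, 2, 38, 11, 34, 29, 42, 47]
Tree (level-order array): [31, 2, 33, None, 11, None, 48, None, 29, 38, None, None, None, 34, 42, None, None, None, 47]
BFS from the root, enqueuing left then right child of each popped node:
  queue [31] -> pop 31, enqueue [2, 33], visited so far: [31]
  queue [2, 33] -> pop 2, enqueue [11], visited so far: [31, 2]
  queue [33, 11] -> pop 33, enqueue [48], visited so far: [31, 2, 33]
  queue [11, 48] -> pop 11, enqueue [29], visited so far: [31, 2, 33, 11]
  queue [48, 29] -> pop 48, enqueue [38], visited so far: [31, 2, 33, 11, 48]
  queue [29, 38] -> pop 29, enqueue [none], visited so far: [31, 2, 33, 11, 48, 29]
  queue [38] -> pop 38, enqueue [34, 42], visited so far: [31, 2, 33, 11, 48, 29, 38]
  queue [34, 42] -> pop 34, enqueue [none], visited so far: [31, 2, 33, 11, 48, 29, 38, 34]
  queue [42] -> pop 42, enqueue [47], visited so far: [31, 2, 33, 11, 48, 29, 38, 34, 42]
  queue [47] -> pop 47, enqueue [none], visited so far: [31, 2, 33, 11, 48, 29, 38, 34, 42, 47]
Result: [31, 2, 33, 11, 48, 29, 38, 34, 42, 47]


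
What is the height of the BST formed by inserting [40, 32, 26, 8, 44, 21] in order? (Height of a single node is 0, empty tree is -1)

Insertion order: [40, 32, 26, 8, 44, 21]
Tree (level-order array): [40, 32, 44, 26, None, None, None, 8, None, None, 21]
Compute height bottom-up (empty subtree = -1):
  height(21) = 1 + max(-1, -1) = 0
  height(8) = 1 + max(-1, 0) = 1
  height(26) = 1 + max(1, -1) = 2
  height(32) = 1 + max(2, -1) = 3
  height(44) = 1 + max(-1, -1) = 0
  height(40) = 1 + max(3, 0) = 4
Height = 4


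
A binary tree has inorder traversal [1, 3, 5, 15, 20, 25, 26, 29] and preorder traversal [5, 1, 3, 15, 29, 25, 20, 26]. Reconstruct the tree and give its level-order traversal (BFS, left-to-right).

Inorder:  [1, 3, 5, 15, 20, 25, 26, 29]
Preorder: [5, 1, 3, 15, 29, 25, 20, 26]
Algorithm: preorder visits root first, so consume preorder in order;
for each root, split the current inorder slice at that value into
left-subtree inorder and right-subtree inorder, then recurse.
Recursive splits:
  root=5; inorder splits into left=[1, 3], right=[15, 20, 25, 26, 29]
  root=1; inorder splits into left=[], right=[3]
  root=3; inorder splits into left=[], right=[]
  root=15; inorder splits into left=[], right=[20, 25, 26, 29]
  root=29; inorder splits into left=[20, 25, 26], right=[]
  root=25; inorder splits into left=[20], right=[26]
  root=20; inorder splits into left=[], right=[]
  root=26; inorder splits into left=[], right=[]
Reconstructed level-order: [5, 1, 15, 3, 29, 25, 20, 26]


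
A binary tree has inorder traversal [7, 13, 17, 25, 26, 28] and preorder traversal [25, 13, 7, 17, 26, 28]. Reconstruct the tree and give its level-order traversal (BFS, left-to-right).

Inorder:  [7, 13, 17, 25, 26, 28]
Preorder: [25, 13, 7, 17, 26, 28]
Algorithm: preorder visits root first, so consume preorder in order;
for each root, split the current inorder slice at that value into
left-subtree inorder and right-subtree inorder, then recurse.
Recursive splits:
  root=25; inorder splits into left=[7, 13, 17], right=[26, 28]
  root=13; inorder splits into left=[7], right=[17]
  root=7; inorder splits into left=[], right=[]
  root=17; inorder splits into left=[], right=[]
  root=26; inorder splits into left=[], right=[28]
  root=28; inorder splits into left=[], right=[]
Reconstructed level-order: [25, 13, 26, 7, 17, 28]


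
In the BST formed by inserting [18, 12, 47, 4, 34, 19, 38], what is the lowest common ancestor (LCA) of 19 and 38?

Tree insertion order: [18, 12, 47, 4, 34, 19, 38]
Tree (level-order array): [18, 12, 47, 4, None, 34, None, None, None, 19, 38]
In a BST, the LCA of p=19, q=38 is the first node v on the
root-to-leaf path with p <= v <= q (go left if both < v, right if both > v).
Walk from root:
  at 18: both 19 and 38 > 18, go right
  at 47: both 19 and 38 < 47, go left
  at 34: 19 <= 34 <= 38, this is the LCA
LCA = 34


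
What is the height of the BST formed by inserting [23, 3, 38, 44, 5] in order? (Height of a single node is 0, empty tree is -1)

Insertion order: [23, 3, 38, 44, 5]
Tree (level-order array): [23, 3, 38, None, 5, None, 44]
Compute height bottom-up (empty subtree = -1):
  height(5) = 1 + max(-1, -1) = 0
  height(3) = 1 + max(-1, 0) = 1
  height(44) = 1 + max(-1, -1) = 0
  height(38) = 1 + max(-1, 0) = 1
  height(23) = 1 + max(1, 1) = 2
Height = 2


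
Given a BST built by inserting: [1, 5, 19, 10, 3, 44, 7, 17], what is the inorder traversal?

Tree insertion order: [1, 5, 19, 10, 3, 44, 7, 17]
Tree (level-order array): [1, None, 5, 3, 19, None, None, 10, 44, 7, 17]
Inorder traversal: [1, 3, 5, 7, 10, 17, 19, 44]


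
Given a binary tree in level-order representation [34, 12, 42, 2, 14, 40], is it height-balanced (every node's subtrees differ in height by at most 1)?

Tree (level-order array): [34, 12, 42, 2, 14, 40]
Definition: a tree is height-balanced if, at every node, |h(left) - h(right)| <= 1 (empty subtree has height -1).
Bottom-up per-node check:
  node 2: h_left=-1, h_right=-1, diff=0 [OK], height=0
  node 14: h_left=-1, h_right=-1, diff=0 [OK], height=0
  node 12: h_left=0, h_right=0, diff=0 [OK], height=1
  node 40: h_left=-1, h_right=-1, diff=0 [OK], height=0
  node 42: h_left=0, h_right=-1, diff=1 [OK], height=1
  node 34: h_left=1, h_right=1, diff=0 [OK], height=2
All nodes satisfy the balance condition.
Result: Balanced


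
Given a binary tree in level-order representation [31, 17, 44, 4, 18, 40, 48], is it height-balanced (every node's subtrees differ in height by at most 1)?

Tree (level-order array): [31, 17, 44, 4, 18, 40, 48]
Definition: a tree is height-balanced if, at every node, |h(left) - h(right)| <= 1 (empty subtree has height -1).
Bottom-up per-node check:
  node 4: h_left=-1, h_right=-1, diff=0 [OK], height=0
  node 18: h_left=-1, h_right=-1, diff=0 [OK], height=0
  node 17: h_left=0, h_right=0, diff=0 [OK], height=1
  node 40: h_left=-1, h_right=-1, diff=0 [OK], height=0
  node 48: h_left=-1, h_right=-1, diff=0 [OK], height=0
  node 44: h_left=0, h_right=0, diff=0 [OK], height=1
  node 31: h_left=1, h_right=1, diff=0 [OK], height=2
All nodes satisfy the balance condition.
Result: Balanced


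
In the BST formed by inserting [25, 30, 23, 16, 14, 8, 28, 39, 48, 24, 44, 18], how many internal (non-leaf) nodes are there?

Tree built from: [25, 30, 23, 16, 14, 8, 28, 39, 48, 24, 44, 18]
Tree (level-order array): [25, 23, 30, 16, 24, 28, 39, 14, 18, None, None, None, None, None, 48, 8, None, None, None, 44]
Rule: An internal node has at least one child.
Per-node child counts:
  node 25: 2 child(ren)
  node 23: 2 child(ren)
  node 16: 2 child(ren)
  node 14: 1 child(ren)
  node 8: 0 child(ren)
  node 18: 0 child(ren)
  node 24: 0 child(ren)
  node 30: 2 child(ren)
  node 28: 0 child(ren)
  node 39: 1 child(ren)
  node 48: 1 child(ren)
  node 44: 0 child(ren)
Matching nodes: [25, 23, 16, 14, 30, 39, 48]
Count of internal (non-leaf) nodes: 7


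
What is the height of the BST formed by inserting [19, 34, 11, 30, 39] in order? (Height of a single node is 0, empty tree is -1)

Insertion order: [19, 34, 11, 30, 39]
Tree (level-order array): [19, 11, 34, None, None, 30, 39]
Compute height bottom-up (empty subtree = -1):
  height(11) = 1 + max(-1, -1) = 0
  height(30) = 1 + max(-1, -1) = 0
  height(39) = 1 + max(-1, -1) = 0
  height(34) = 1 + max(0, 0) = 1
  height(19) = 1 + max(0, 1) = 2
Height = 2


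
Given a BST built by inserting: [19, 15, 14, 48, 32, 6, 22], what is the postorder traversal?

Tree insertion order: [19, 15, 14, 48, 32, 6, 22]
Tree (level-order array): [19, 15, 48, 14, None, 32, None, 6, None, 22]
Postorder traversal: [6, 14, 15, 22, 32, 48, 19]


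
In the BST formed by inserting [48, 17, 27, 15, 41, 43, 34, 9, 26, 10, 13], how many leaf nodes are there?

Tree built from: [48, 17, 27, 15, 41, 43, 34, 9, 26, 10, 13]
Tree (level-order array): [48, 17, None, 15, 27, 9, None, 26, 41, None, 10, None, None, 34, 43, None, 13]
Rule: A leaf has 0 children.
Per-node child counts:
  node 48: 1 child(ren)
  node 17: 2 child(ren)
  node 15: 1 child(ren)
  node 9: 1 child(ren)
  node 10: 1 child(ren)
  node 13: 0 child(ren)
  node 27: 2 child(ren)
  node 26: 0 child(ren)
  node 41: 2 child(ren)
  node 34: 0 child(ren)
  node 43: 0 child(ren)
Matching nodes: [13, 26, 34, 43]
Count of leaf nodes: 4


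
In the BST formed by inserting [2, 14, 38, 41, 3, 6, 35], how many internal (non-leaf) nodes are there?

Tree built from: [2, 14, 38, 41, 3, 6, 35]
Tree (level-order array): [2, None, 14, 3, 38, None, 6, 35, 41]
Rule: An internal node has at least one child.
Per-node child counts:
  node 2: 1 child(ren)
  node 14: 2 child(ren)
  node 3: 1 child(ren)
  node 6: 0 child(ren)
  node 38: 2 child(ren)
  node 35: 0 child(ren)
  node 41: 0 child(ren)
Matching nodes: [2, 14, 3, 38]
Count of internal (non-leaf) nodes: 4


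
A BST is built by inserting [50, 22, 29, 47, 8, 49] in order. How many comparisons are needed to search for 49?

Search path for 49: 50 -> 22 -> 29 -> 47 -> 49
Found: True
Comparisons: 5


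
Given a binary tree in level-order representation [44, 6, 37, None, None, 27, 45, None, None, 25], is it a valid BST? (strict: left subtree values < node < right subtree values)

Level-order array: [44, 6, 37, None, None, 27, 45, None, None, 25]
Validate using subtree bounds (lo, hi): at each node, require lo < value < hi,
then recurse left with hi=value and right with lo=value.
Preorder trace (stopping at first violation):
  at node 44 with bounds (-inf, +inf): OK
  at node 6 with bounds (-inf, 44): OK
  at node 37 with bounds (44, +inf): VIOLATION
Node 37 violates its bound: not (44 < 37 < +inf).
Result: Not a valid BST


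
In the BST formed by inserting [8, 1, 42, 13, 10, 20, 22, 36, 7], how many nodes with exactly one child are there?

Tree built from: [8, 1, 42, 13, 10, 20, 22, 36, 7]
Tree (level-order array): [8, 1, 42, None, 7, 13, None, None, None, 10, 20, None, None, None, 22, None, 36]
Rule: These are nodes with exactly 1 non-null child.
Per-node child counts:
  node 8: 2 child(ren)
  node 1: 1 child(ren)
  node 7: 0 child(ren)
  node 42: 1 child(ren)
  node 13: 2 child(ren)
  node 10: 0 child(ren)
  node 20: 1 child(ren)
  node 22: 1 child(ren)
  node 36: 0 child(ren)
Matching nodes: [1, 42, 20, 22]
Count of nodes with exactly one child: 4


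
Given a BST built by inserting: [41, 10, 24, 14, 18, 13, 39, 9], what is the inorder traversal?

Tree insertion order: [41, 10, 24, 14, 18, 13, 39, 9]
Tree (level-order array): [41, 10, None, 9, 24, None, None, 14, 39, 13, 18]
Inorder traversal: [9, 10, 13, 14, 18, 24, 39, 41]


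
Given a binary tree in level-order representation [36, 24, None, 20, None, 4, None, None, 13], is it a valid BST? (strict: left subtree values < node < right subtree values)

Level-order array: [36, 24, None, 20, None, 4, None, None, 13]
Validate using subtree bounds (lo, hi): at each node, require lo < value < hi,
then recurse left with hi=value and right with lo=value.
Preorder trace (stopping at first violation):
  at node 36 with bounds (-inf, +inf): OK
  at node 24 with bounds (-inf, 36): OK
  at node 20 with bounds (-inf, 24): OK
  at node 4 with bounds (-inf, 20): OK
  at node 13 with bounds (4, 20): OK
No violation found at any node.
Result: Valid BST


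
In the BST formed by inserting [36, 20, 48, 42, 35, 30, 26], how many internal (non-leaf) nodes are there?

Tree built from: [36, 20, 48, 42, 35, 30, 26]
Tree (level-order array): [36, 20, 48, None, 35, 42, None, 30, None, None, None, 26]
Rule: An internal node has at least one child.
Per-node child counts:
  node 36: 2 child(ren)
  node 20: 1 child(ren)
  node 35: 1 child(ren)
  node 30: 1 child(ren)
  node 26: 0 child(ren)
  node 48: 1 child(ren)
  node 42: 0 child(ren)
Matching nodes: [36, 20, 35, 30, 48]
Count of internal (non-leaf) nodes: 5


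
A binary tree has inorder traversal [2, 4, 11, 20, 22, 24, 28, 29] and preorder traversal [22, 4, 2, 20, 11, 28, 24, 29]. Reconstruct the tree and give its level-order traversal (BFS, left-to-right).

Inorder:  [2, 4, 11, 20, 22, 24, 28, 29]
Preorder: [22, 4, 2, 20, 11, 28, 24, 29]
Algorithm: preorder visits root first, so consume preorder in order;
for each root, split the current inorder slice at that value into
left-subtree inorder and right-subtree inorder, then recurse.
Recursive splits:
  root=22; inorder splits into left=[2, 4, 11, 20], right=[24, 28, 29]
  root=4; inorder splits into left=[2], right=[11, 20]
  root=2; inorder splits into left=[], right=[]
  root=20; inorder splits into left=[11], right=[]
  root=11; inorder splits into left=[], right=[]
  root=28; inorder splits into left=[24], right=[29]
  root=24; inorder splits into left=[], right=[]
  root=29; inorder splits into left=[], right=[]
Reconstructed level-order: [22, 4, 28, 2, 20, 24, 29, 11]


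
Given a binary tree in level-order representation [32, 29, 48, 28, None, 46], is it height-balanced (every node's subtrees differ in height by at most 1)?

Tree (level-order array): [32, 29, 48, 28, None, 46]
Definition: a tree is height-balanced if, at every node, |h(left) - h(right)| <= 1 (empty subtree has height -1).
Bottom-up per-node check:
  node 28: h_left=-1, h_right=-1, diff=0 [OK], height=0
  node 29: h_left=0, h_right=-1, diff=1 [OK], height=1
  node 46: h_left=-1, h_right=-1, diff=0 [OK], height=0
  node 48: h_left=0, h_right=-1, diff=1 [OK], height=1
  node 32: h_left=1, h_right=1, diff=0 [OK], height=2
All nodes satisfy the balance condition.
Result: Balanced


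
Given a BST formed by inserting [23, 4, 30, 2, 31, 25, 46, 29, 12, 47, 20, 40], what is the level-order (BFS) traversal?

Tree insertion order: [23, 4, 30, 2, 31, 25, 46, 29, 12, 47, 20, 40]
Tree (level-order array): [23, 4, 30, 2, 12, 25, 31, None, None, None, 20, None, 29, None, 46, None, None, None, None, 40, 47]
BFS from the root, enqueuing left then right child of each popped node:
  queue [23] -> pop 23, enqueue [4, 30], visited so far: [23]
  queue [4, 30] -> pop 4, enqueue [2, 12], visited so far: [23, 4]
  queue [30, 2, 12] -> pop 30, enqueue [25, 31], visited so far: [23, 4, 30]
  queue [2, 12, 25, 31] -> pop 2, enqueue [none], visited so far: [23, 4, 30, 2]
  queue [12, 25, 31] -> pop 12, enqueue [20], visited so far: [23, 4, 30, 2, 12]
  queue [25, 31, 20] -> pop 25, enqueue [29], visited so far: [23, 4, 30, 2, 12, 25]
  queue [31, 20, 29] -> pop 31, enqueue [46], visited so far: [23, 4, 30, 2, 12, 25, 31]
  queue [20, 29, 46] -> pop 20, enqueue [none], visited so far: [23, 4, 30, 2, 12, 25, 31, 20]
  queue [29, 46] -> pop 29, enqueue [none], visited so far: [23, 4, 30, 2, 12, 25, 31, 20, 29]
  queue [46] -> pop 46, enqueue [40, 47], visited so far: [23, 4, 30, 2, 12, 25, 31, 20, 29, 46]
  queue [40, 47] -> pop 40, enqueue [none], visited so far: [23, 4, 30, 2, 12, 25, 31, 20, 29, 46, 40]
  queue [47] -> pop 47, enqueue [none], visited so far: [23, 4, 30, 2, 12, 25, 31, 20, 29, 46, 40, 47]
Result: [23, 4, 30, 2, 12, 25, 31, 20, 29, 46, 40, 47]


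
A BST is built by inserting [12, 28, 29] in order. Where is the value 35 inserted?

Starting tree (level order): [12, None, 28, None, 29]
Insertion path: 12 -> 28 -> 29
Result: insert 35 as right child of 29
Final tree (level order): [12, None, 28, None, 29, None, 35]


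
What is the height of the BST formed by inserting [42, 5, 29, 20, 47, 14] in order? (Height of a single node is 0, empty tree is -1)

Insertion order: [42, 5, 29, 20, 47, 14]
Tree (level-order array): [42, 5, 47, None, 29, None, None, 20, None, 14]
Compute height bottom-up (empty subtree = -1):
  height(14) = 1 + max(-1, -1) = 0
  height(20) = 1 + max(0, -1) = 1
  height(29) = 1 + max(1, -1) = 2
  height(5) = 1 + max(-1, 2) = 3
  height(47) = 1 + max(-1, -1) = 0
  height(42) = 1 + max(3, 0) = 4
Height = 4


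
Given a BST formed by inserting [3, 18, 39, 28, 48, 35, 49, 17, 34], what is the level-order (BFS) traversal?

Tree insertion order: [3, 18, 39, 28, 48, 35, 49, 17, 34]
Tree (level-order array): [3, None, 18, 17, 39, None, None, 28, 48, None, 35, None, 49, 34]
BFS from the root, enqueuing left then right child of each popped node:
  queue [3] -> pop 3, enqueue [18], visited so far: [3]
  queue [18] -> pop 18, enqueue [17, 39], visited so far: [3, 18]
  queue [17, 39] -> pop 17, enqueue [none], visited so far: [3, 18, 17]
  queue [39] -> pop 39, enqueue [28, 48], visited so far: [3, 18, 17, 39]
  queue [28, 48] -> pop 28, enqueue [35], visited so far: [3, 18, 17, 39, 28]
  queue [48, 35] -> pop 48, enqueue [49], visited so far: [3, 18, 17, 39, 28, 48]
  queue [35, 49] -> pop 35, enqueue [34], visited so far: [3, 18, 17, 39, 28, 48, 35]
  queue [49, 34] -> pop 49, enqueue [none], visited so far: [3, 18, 17, 39, 28, 48, 35, 49]
  queue [34] -> pop 34, enqueue [none], visited so far: [3, 18, 17, 39, 28, 48, 35, 49, 34]
Result: [3, 18, 17, 39, 28, 48, 35, 49, 34]


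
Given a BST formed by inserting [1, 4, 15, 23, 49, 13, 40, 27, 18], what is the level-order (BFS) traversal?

Tree insertion order: [1, 4, 15, 23, 49, 13, 40, 27, 18]
Tree (level-order array): [1, None, 4, None, 15, 13, 23, None, None, 18, 49, None, None, 40, None, 27]
BFS from the root, enqueuing left then right child of each popped node:
  queue [1] -> pop 1, enqueue [4], visited so far: [1]
  queue [4] -> pop 4, enqueue [15], visited so far: [1, 4]
  queue [15] -> pop 15, enqueue [13, 23], visited so far: [1, 4, 15]
  queue [13, 23] -> pop 13, enqueue [none], visited so far: [1, 4, 15, 13]
  queue [23] -> pop 23, enqueue [18, 49], visited so far: [1, 4, 15, 13, 23]
  queue [18, 49] -> pop 18, enqueue [none], visited so far: [1, 4, 15, 13, 23, 18]
  queue [49] -> pop 49, enqueue [40], visited so far: [1, 4, 15, 13, 23, 18, 49]
  queue [40] -> pop 40, enqueue [27], visited so far: [1, 4, 15, 13, 23, 18, 49, 40]
  queue [27] -> pop 27, enqueue [none], visited so far: [1, 4, 15, 13, 23, 18, 49, 40, 27]
Result: [1, 4, 15, 13, 23, 18, 49, 40, 27]


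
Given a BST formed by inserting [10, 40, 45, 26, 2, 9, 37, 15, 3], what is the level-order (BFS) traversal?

Tree insertion order: [10, 40, 45, 26, 2, 9, 37, 15, 3]
Tree (level-order array): [10, 2, 40, None, 9, 26, 45, 3, None, 15, 37]
BFS from the root, enqueuing left then right child of each popped node:
  queue [10] -> pop 10, enqueue [2, 40], visited so far: [10]
  queue [2, 40] -> pop 2, enqueue [9], visited so far: [10, 2]
  queue [40, 9] -> pop 40, enqueue [26, 45], visited so far: [10, 2, 40]
  queue [9, 26, 45] -> pop 9, enqueue [3], visited so far: [10, 2, 40, 9]
  queue [26, 45, 3] -> pop 26, enqueue [15, 37], visited so far: [10, 2, 40, 9, 26]
  queue [45, 3, 15, 37] -> pop 45, enqueue [none], visited so far: [10, 2, 40, 9, 26, 45]
  queue [3, 15, 37] -> pop 3, enqueue [none], visited so far: [10, 2, 40, 9, 26, 45, 3]
  queue [15, 37] -> pop 15, enqueue [none], visited so far: [10, 2, 40, 9, 26, 45, 3, 15]
  queue [37] -> pop 37, enqueue [none], visited so far: [10, 2, 40, 9, 26, 45, 3, 15, 37]
Result: [10, 2, 40, 9, 26, 45, 3, 15, 37]


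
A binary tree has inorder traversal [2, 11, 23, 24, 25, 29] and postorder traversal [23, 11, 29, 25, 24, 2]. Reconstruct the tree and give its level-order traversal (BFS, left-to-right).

Inorder:   [2, 11, 23, 24, 25, 29]
Postorder: [23, 11, 29, 25, 24, 2]
Algorithm: postorder visits root last, so walk postorder right-to-left;
each value is the root of the current inorder slice — split it at that
value, recurse on the right subtree first, then the left.
Recursive splits:
  root=2; inorder splits into left=[], right=[11, 23, 24, 25, 29]
  root=24; inorder splits into left=[11, 23], right=[25, 29]
  root=25; inorder splits into left=[], right=[29]
  root=29; inorder splits into left=[], right=[]
  root=11; inorder splits into left=[], right=[23]
  root=23; inorder splits into left=[], right=[]
Reconstructed level-order: [2, 24, 11, 25, 23, 29]


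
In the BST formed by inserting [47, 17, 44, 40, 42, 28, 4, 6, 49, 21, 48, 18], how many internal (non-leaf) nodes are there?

Tree built from: [47, 17, 44, 40, 42, 28, 4, 6, 49, 21, 48, 18]
Tree (level-order array): [47, 17, 49, 4, 44, 48, None, None, 6, 40, None, None, None, None, None, 28, 42, 21, None, None, None, 18]
Rule: An internal node has at least one child.
Per-node child counts:
  node 47: 2 child(ren)
  node 17: 2 child(ren)
  node 4: 1 child(ren)
  node 6: 0 child(ren)
  node 44: 1 child(ren)
  node 40: 2 child(ren)
  node 28: 1 child(ren)
  node 21: 1 child(ren)
  node 18: 0 child(ren)
  node 42: 0 child(ren)
  node 49: 1 child(ren)
  node 48: 0 child(ren)
Matching nodes: [47, 17, 4, 44, 40, 28, 21, 49]
Count of internal (non-leaf) nodes: 8


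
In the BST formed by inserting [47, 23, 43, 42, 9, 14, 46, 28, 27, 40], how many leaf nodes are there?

Tree built from: [47, 23, 43, 42, 9, 14, 46, 28, 27, 40]
Tree (level-order array): [47, 23, None, 9, 43, None, 14, 42, 46, None, None, 28, None, None, None, 27, 40]
Rule: A leaf has 0 children.
Per-node child counts:
  node 47: 1 child(ren)
  node 23: 2 child(ren)
  node 9: 1 child(ren)
  node 14: 0 child(ren)
  node 43: 2 child(ren)
  node 42: 1 child(ren)
  node 28: 2 child(ren)
  node 27: 0 child(ren)
  node 40: 0 child(ren)
  node 46: 0 child(ren)
Matching nodes: [14, 27, 40, 46]
Count of leaf nodes: 4


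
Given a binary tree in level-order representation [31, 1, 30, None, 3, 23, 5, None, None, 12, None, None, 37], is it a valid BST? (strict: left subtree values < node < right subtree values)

Level-order array: [31, 1, 30, None, 3, 23, 5, None, None, 12, None, None, 37]
Validate using subtree bounds (lo, hi): at each node, require lo < value < hi,
then recurse left with hi=value and right with lo=value.
Preorder trace (stopping at first violation):
  at node 31 with bounds (-inf, +inf): OK
  at node 1 with bounds (-inf, 31): OK
  at node 3 with bounds (1, 31): OK
  at node 30 with bounds (31, +inf): VIOLATION
Node 30 violates its bound: not (31 < 30 < +inf).
Result: Not a valid BST


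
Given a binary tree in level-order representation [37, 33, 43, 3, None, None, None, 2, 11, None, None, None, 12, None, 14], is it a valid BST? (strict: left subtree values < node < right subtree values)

Level-order array: [37, 33, 43, 3, None, None, None, 2, 11, None, None, None, 12, None, 14]
Validate using subtree bounds (lo, hi): at each node, require lo < value < hi,
then recurse left with hi=value and right with lo=value.
Preorder trace (stopping at first violation):
  at node 37 with bounds (-inf, +inf): OK
  at node 33 with bounds (-inf, 37): OK
  at node 3 with bounds (-inf, 33): OK
  at node 2 with bounds (-inf, 3): OK
  at node 11 with bounds (3, 33): OK
  at node 12 with bounds (11, 33): OK
  at node 14 with bounds (12, 33): OK
  at node 43 with bounds (37, +inf): OK
No violation found at any node.
Result: Valid BST


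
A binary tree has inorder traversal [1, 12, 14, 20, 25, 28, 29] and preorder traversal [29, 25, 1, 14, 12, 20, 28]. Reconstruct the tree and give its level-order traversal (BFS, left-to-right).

Inorder:  [1, 12, 14, 20, 25, 28, 29]
Preorder: [29, 25, 1, 14, 12, 20, 28]
Algorithm: preorder visits root first, so consume preorder in order;
for each root, split the current inorder slice at that value into
left-subtree inorder and right-subtree inorder, then recurse.
Recursive splits:
  root=29; inorder splits into left=[1, 12, 14, 20, 25, 28], right=[]
  root=25; inorder splits into left=[1, 12, 14, 20], right=[28]
  root=1; inorder splits into left=[], right=[12, 14, 20]
  root=14; inorder splits into left=[12], right=[20]
  root=12; inorder splits into left=[], right=[]
  root=20; inorder splits into left=[], right=[]
  root=28; inorder splits into left=[], right=[]
Reconstructed level-order: [29, 25, 1, 28, 14, 12, 20]


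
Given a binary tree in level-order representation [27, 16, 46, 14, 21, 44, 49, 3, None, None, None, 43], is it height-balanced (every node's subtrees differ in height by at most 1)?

Tree (level-order array): [27, 16, 46, 14, 21, 44, 49, 3, None, None, None, 43]
Definition: a tree is height-balanced if, at every node, |h(left) - h(right)| <= 1 (empty subtree has height -1).
Bottom-up per-node check:
  node 3: h_left=-1, h_right=-1, diff=0 [OK], height=0
  node 14: h_left=0, h_right=-1, diff=1 [OK], height=1
  node 21: h_left=-1, h_right=-1, diff=0 [OK], height=0
  node 16: h_left=1, h_right=0, diff=1 [OK], height=2
  node 43: h_left=-1, h_right=-1, diff=0 [OK], height=0
  node 44: h_left=0, h_right=-1, diff=1 [OK], height=1
  node 49: h_left=-1, h_right=-1, diff=0 [OK], height=0
  node 46: h_left=1, h_right=0, diff=1 [OK], height=2
  node 27: h_left=2, h_right=2, diff=0 [OK], height=3
All nodes satisfy the balance condition.
Result: Balanced


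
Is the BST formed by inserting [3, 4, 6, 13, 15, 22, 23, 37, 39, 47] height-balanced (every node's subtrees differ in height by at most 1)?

Tree (level-order array): [3, None, 4, None, 6, None, 13, None, 15, None, 22, None, 23, None, 37, None, 39, None, 47]
Definition: a tree is height-balanced if, at every node, |h(left) - h(right)| <= 1 (empty subtree has height -1).
Bottom-up per-node check:
  node 47: h_left=-1, h_right=-1, diff=0 [OK], height=0
  node 39: h_left=-1, h_right=0, diff=1 [OK], height=1
  node 37: h_left=-1, h_right=1, diff=2 [FAIL (|-1-1|=2 > 1)], height=2
  node 23: h_left=-1, h_right=2, diff=3 [FAIL (|-1-2|=3 > 1)], height=3
  node 22: h_left=-1, h_right=3, diff=4 [FAIL (|-1-3|=4 > 1)], height=4
  node 15: h_left=-1, h_right=4, diff=5 [FAIL (|-1-4|=5 > 1)], height=5
  node 13: h_left=-1, h_right=5, diff=6 [FAIL (|-1-5|=6 > 1)], height=6
  node 6: h_left=-1, h_right=6, diff=7 [FAIL (|-1-6|=7 > 1)], height=7
  node 4: h_left=-1, h_right=7, diff=8 [FAIL (|-1-7|=8 > 1)], height=8
  node 3: h_left=-1, h_right=8, diff=9 [FAIL (|-1-8|=9 > 1)], height=9
Node 37 violates the condition: |-1 - 1| = 2 > 1.
Result: Not balanced


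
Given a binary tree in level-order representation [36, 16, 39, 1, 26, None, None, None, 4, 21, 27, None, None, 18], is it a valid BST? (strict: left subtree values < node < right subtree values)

Level-order array: [36, 16, 39, 1, 26, None, None, None, 4, 21, 27, None, None, 18]
Validate using subtree bounds (lo, hi): at each node, require lo < value < hi,
then recurse left with hi=value and right with lo=value.
Preorder trace (stopping at first violation):
  at node 36 with bounds (-inf, +inf): OK
  at node 16 with bounds (-inf, 36): OK
  at node 1 with bounds (-inf, 16): OK
  at node 4 with bounds (1, 16): OK
  at node 26 with bounds (16, 36): OK
  at node 21 with bounds (16, 26): OK
  at node 18 with bounds (16, 21): OK
  at node 27 with bounds (26, 36): OK
  at node 39 with bounds (36, +inf): OK
No violation found at any node.
Result: Valid BST


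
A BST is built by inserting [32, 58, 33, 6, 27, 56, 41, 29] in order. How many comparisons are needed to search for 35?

Search path for 35: 32 -> 58 -> 33 -> 56 -> 41
Found: False
Comparisons: 5


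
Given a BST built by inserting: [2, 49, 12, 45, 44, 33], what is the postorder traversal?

Tree insertion order: [2, 49, 12, 45, 44, 33]
Tree (level-order array): [2, None, 49, 12, None, None, 45, 44, None, 33]
Postorder traversal: [33, 44, 45, 12, 49, 2]


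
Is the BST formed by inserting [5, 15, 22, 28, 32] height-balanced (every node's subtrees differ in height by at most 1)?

Tree (level-order array): [5, None, 15, None, 22, None, 28, None, 32]
Definition: a tree is height-balanced if, at every node, |h(left) - h(right)| <= 1 (empty subtree has height -1).
Bottom-up per-node check:
  node 32: h_left=-1, h_right=-1, diff=0 [OK], height=0
  node 28: h_left=-1, h_right=0, diff=1 [OK], height=1
  node 22: h_left=-1, h_right=1, diff=2 [FAIL (|-1-1|=2 > 1)], height=2
  node 15: h_left=-1, h_right=2, diff=3 [FAIL (|-1-2|=3 > 1)], height=3
  node 5: h_left=-1, h_right=3, diff=4 [FAIL (|-1-3|=4 > 1)], height=4
Node 22 violates the condition: |-1 - 1| = 2 > 1.
Result: Not balanced


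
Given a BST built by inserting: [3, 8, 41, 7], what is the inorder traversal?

Tree insertion order: [3, 8, 41, 7]
Tree (level-order array): [3, None, 8, 7, 41]
Inorder traversal: [3, 7, 8, 41]


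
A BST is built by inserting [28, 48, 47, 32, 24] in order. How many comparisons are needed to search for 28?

Search path for 28: 28
Found: True
Comparisons: 1


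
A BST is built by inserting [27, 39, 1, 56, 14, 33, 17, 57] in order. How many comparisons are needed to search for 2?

Search path for 2: 27 -> 1 -> 14
Found: False
Comparisons: 3


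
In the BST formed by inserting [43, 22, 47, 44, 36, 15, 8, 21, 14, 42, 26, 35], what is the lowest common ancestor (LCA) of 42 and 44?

Tree insertion order: [43, 22, 47, 44, 36, 15, 8, 21, 14, 42, 26, 35]
Tree (level-order array): [43, 22, 47, 15, 36, 44, None, 8, 21, 26, 42, None, None, None, 14, None, None, None, 35]
In a BST, the LCA of p=42, q=44 is the first node v on the
root-to-leaf path with p <= v <= q (go left if both < v, right if both > v).
Walk from root:
  at 43: 42 <= 43 <= 44, this is the LCA
LCA = 43


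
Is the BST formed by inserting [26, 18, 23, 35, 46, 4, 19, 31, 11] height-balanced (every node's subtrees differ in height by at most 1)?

Tree (level-order array): [26, 18, 35, 4, 23, 31, 46, None, 11, 19]
Definition: a tree is height-balanced if, at every node, |h(left) - h(right)| <= 1 (empty subtree has height -1).
Bottom-up per-node check:
  node 11: h_left=-1, h_right=-1, diff=0 [OK], height=0
  node 4: h_left=-1, h_right=0, diff=1 [OK], height=1
  node 19: h_left=-1, h_right=-1, diff=0 [OK], height=0
  node 23: h_left=0, h_right=-1, diff=1 [OK], height=1
  node 18: h_left=1, h_right=1, diff=0 [OK], height=2
  node 31: h_left=-1, h_right=-1, diff=0 [OK], height=0
  node 46: h_left=-1, h_right=-1, diff=0 [OK], height=0
  node 35: h_left=0, h_right=0, diff=0 [OK], height=1
  node 26: h_left=2, h_right=1, diff=1 [OK], height=3
All nodes satisfy the balance condition.
Result: Balanced


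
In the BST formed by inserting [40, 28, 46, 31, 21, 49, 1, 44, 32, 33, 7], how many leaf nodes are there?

Tree built from: [40, 28, 46, 31, 21, 49, 1, 44, 32, 33, 7]
Tree (level-order array): [40, 28, 46, 21, 31, 44, 49, 1, None, None, 32, None, None, None, None, None, 7, None, 33]
Rule: A leaf has 0 children.
Per-node child counts:
  node 40: 2 child(ren)
  node 28: 2 child(ren)
  node 21: 1 child(ren)
  node 1: 1 child(ren)
  node 7: 0 child(ren)
  node 31: 1 child(ren)
  node 32: 1 child(ren)
  node 33: 0 child(ren)
  node 46: 2 child(ren)
  node 44: 0 child(ren)
  node 49: 0 child(ren)
Matching nodes: [7, 33, 44, 49]
Count of leaf nodes: 4


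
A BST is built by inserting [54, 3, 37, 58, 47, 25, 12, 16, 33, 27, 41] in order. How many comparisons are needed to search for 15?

Search path for 15: 54 -> 3 -> 37 -> 25 -> 12 -> 16
Found: False
Comparisons: 6


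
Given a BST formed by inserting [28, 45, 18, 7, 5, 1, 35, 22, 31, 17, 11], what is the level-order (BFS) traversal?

Tree insertion order: [28, 45, 18, 7, 5, 1, 35, 22, 31, 17, 11]
Tree (level-order array): [28, 18, 45, 7, 22, 35, None, 5, 17, None, None, 31, None, 1, None, 11]
BFS from the root, enqueuing left then right child of each popped node:
  queue [28] -> pop 28, enqueue [18, 45], visited so far: [28]
  queue [18, 45] -> pop 18, enqueue [7, 22], visited so far: [28, 18]
  queue [45, 7, 22] -> pop 45, enqueue [35], visited so far: [28, 18, 45]
  queue [7, 22, 35] -> pop 7, enqueue [5, 17], visited so far: [28, 18, 45, 7]
  queue [22, 35, 5, 17] -> pop 22, enqueue [none], visited so far: [28, 18, 45, 7, 22]
  queue [35, 5, 17] -> pop 35, enqueue [31], visited so far: [28, 18, 45, 7, 22, 35]
  queue [5, 17, 31] -> pop 5, enqueue [1], visited so far: [28, 18, 45, 7, 22, 35, 5]
  queue [17, 31, 1] -> pop 17, enqueue [11], visited so far: [28, 18, 45, 7, 22, 35, 5, 17]
  queue [31, 1, 11] -> pop 31, enqueue [none], visited so far: [28, 18, 45, 7, 22, 35, 5, 17, 31]
  queue [1, 11] -> pop 1, enqueue [none], visited so far: [28, 18, 45, 7, 22, 35, 5, 17, 31, 1]
  queue [11] -> pop 11, enqueue [none], visited so far: [28, 18, 45, 7, 22, 35, 5, 17, 31, 1, 11]
Result: [28, 18, 45, 7, 22, 35, 5, 17, 31, 1, 11]


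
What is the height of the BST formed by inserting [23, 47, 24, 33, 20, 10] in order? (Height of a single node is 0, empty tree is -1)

Insertion order: [23, 47, 24, 33, 20, 10]
Tree (level-order array): [23, 20, 47, 10, None, 24, None, None, None, None, 33]
Compute height bottom-up (empty subtree = -1):
  height(10) = 1 + max(-1, -1) = 0
  height(20) = 1 + max(0, -1) = 1
  height(33) = 1 + max(-1, -1) = 0
  height(24) = 1 + max(-1, 0) = 1
  height(47) = 1 + max(1, -1) = 2
  height(23) = 1 + max(1, 2) = 3
Height = 3


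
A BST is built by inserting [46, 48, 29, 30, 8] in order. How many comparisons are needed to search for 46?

Search path for 46: 46
Found: True
Comparisons: 1


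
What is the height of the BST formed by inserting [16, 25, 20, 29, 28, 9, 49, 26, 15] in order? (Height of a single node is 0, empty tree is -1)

Insertion order: [16, 25, 20, 29, 28, 9, 49, 26, 15]
Tree (level-order array): [16, 9, 25, None, 15, 20, 29, None, None, None, None, 28, 49, 26]
Compute height bottom-up (empty subtree = -1):
  height(15) = 1 + max(-1, -1) = 0
  height(9) = 1 + max(-1, 0) = 1
  height(20) = 1 + max(-1, -1) = 0
  height(26) = 1 + max(-1, -1) = 0
  height(28) = 1 + max(0, -1) = 1
  height(49) = 1 + max(-1, -1) = 0
  height(29) = 1 + max(1, 0) = 2
  height(25) = 1 + max(0, 2) = 3
  height(16) = 1 + max(1, 3) = 4
Height = 4


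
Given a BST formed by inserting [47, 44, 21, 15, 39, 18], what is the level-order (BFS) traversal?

Tree insertion order: [47, 44, 21, 15, 39, 18]
Tree (level-order array): [47, 44, None, 21, None, 15, 39, None, 18]
BFS from the root, enqueuing left then right child of each popped node:
  queue [47] -> pop 47, enqueue [44], visited so far: [47]
  queue [44] -> pop 44, enqueue [21], visited so far: [47, 44]
  queue [21] -> pop 21, enqueue [15, 39], visited so far: [47, 44, 21]
  queue [15, 39] -> pop 15, enqueue [18], visited so far: [47, 44, 21, 15]
  queue [39, 18] -> pop 39, enqueue [none], visited so far: [47, 44, 21, 15, 39]
  queue [18] -> pop 18, enqueue [none], visited so far: [47, 44, 21, 15, 39, 18]
Result: [47, 44, 21, 15, 39, 18]


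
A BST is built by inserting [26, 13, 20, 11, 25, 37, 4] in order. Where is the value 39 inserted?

Starting tree (level order): [26, 13, 37, 11, 20, None, None, 4, None, None, 25]
Insertion path: 26 -> 37
Result: insert 39 as right child of 37
Final tree (level order): [26, 13, 37, 11, 20, None, 39, 4, None, None, 25]


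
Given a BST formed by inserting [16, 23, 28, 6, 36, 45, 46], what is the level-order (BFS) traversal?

Tree insertion order: [16, 23, 28, 6, 36, 45, 46]
Tree (level-order array): [16, 6, 23, None, None, None, 28, None, 36, None, 45, None, 46]
BFS from the root, enqueuing left then right child of each popped node:
  queue [16] -> pop 16, enqueue [6, 23], visited so far: [16]
  queue [6, 23] -> pop 6, enqueue [none], visited so far: [16, 6]
  queue [23] -> pop 23, enqueue [28], visited so far: [16, 6, 23]
  queue [28] -> pop 28, enqueue [36], visited so far: [16, 6, 23, 28]
  queue [36] -> pop 36, enqueue [45], visited so far: [16, 6, 23, 28, 36]
  queue [45] -> pop 45, enqueue [46], visited so far: [16, 6, 23, 28, 36, 45]
  queue [46] -> pop 46, enqueue [none], visited so far: [16, 6, 23, 28, 36, 45, 46]
Result: [16, 6, 23, 28, 36, 45, 46]


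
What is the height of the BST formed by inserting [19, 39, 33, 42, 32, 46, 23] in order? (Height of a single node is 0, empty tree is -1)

Insertion order: [19, 39, 33, 42, 32, 46, 23]
Tree (level-order array): [19, None, 39, 33, 42, 32, None, None, 46, 23]
Compute height bottom-up (empty subtree = -1):
  height(23) = 1 + max(-1, -1) = 0
  height(32) = 1 + max(0, -1) = 1
  height(33) = 1 + max(1, -1) = 2
  height(46) = 1 + max(-1, -1) = 0
  height(42) = 1 + max(-1, 0) = 1
  height(39) = 1 + max(2, 1) = 3
  height(19) = 1 + max(-1, 3) = 4
Height = 4


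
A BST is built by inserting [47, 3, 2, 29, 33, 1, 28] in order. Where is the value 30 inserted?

Starting tree (level order): [47, 3, None, 2, 29, 1, None, 28, 33]
Insertion path: 47 -> 3 -> 29 -> 33
Result: insert 30 as left child of 33
Final tree (level order): [47, 3, None, 2, 29, 1, None, 28, 33, None, None, None, None, 30]


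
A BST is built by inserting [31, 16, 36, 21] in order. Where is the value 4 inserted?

Starting tree (level order): [31, 16, 36, None, 21]
Insertion path: 31 -> 16
Result: insert 4 as left child of 16
Final tree (level order): [31, 16, 36, 4, 21]


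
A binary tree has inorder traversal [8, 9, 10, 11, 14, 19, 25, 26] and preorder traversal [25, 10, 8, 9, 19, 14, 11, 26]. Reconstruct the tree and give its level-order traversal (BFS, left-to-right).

Inorder:  [8, 9, 10, 11, 14, 19, 25, 26]
Preorder: [25, 10, 8, 9, 19, 14, 11, 26]
Algorithm: preorder visits root first, so consume preorder in order;
for each root, split the current inorder slice at that value into
left-subtree inorder and right-subtree inorder, then recurse.
Recursive splits:
  root=25; inorder splits into left=[8, 9, 10, 11, 14, 19], right=[26]
  root=10; inorder splits into left=[8, 9], right=[11, 14, 19]
  root=8; inorder splits into left=[], right=[9]
  root=9; inorder splits into left=[], right=[]
  root=19; inorder splits into left=[11, 14], right=[]
  root=14; inorder splits into left=[11], right=[]
  root=11; inorder splits into left=[], right=[]
  root=26; inorder splits into left=[], right=[]
Reconstructed level-order: [25, 10, 26, 8, 19, 9, 14, 11]


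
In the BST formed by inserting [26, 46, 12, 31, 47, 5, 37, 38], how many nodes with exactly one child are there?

Tree built from: [26, 46, 12, 31, 47, 5, 37, 38]
Tree (level-order array): [26, 12, 46, 5, None, 31, 47, None, None, None, 37, None, None, None, 38]
Rule: These are nodes with exactly 1 non-null child.
Per-node child counts:
  node 26: 2 child(ren)
  node 12: 1 child(ren)
  node 5: 0 child(ren)
  node 46: 2 child(ren)
  node 31: 1 child(ren)
  node 37: 1 child(ren)
  node 38: 0 child(ren)
  node 47: 0 child(ren)
Matching nodes: [12, 31, 37]
Count of nodes with exactly one child: 3


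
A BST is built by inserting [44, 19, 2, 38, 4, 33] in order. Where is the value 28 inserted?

Starting tree (level order): [44, 19, None, 2, 38, None, 4, 33]
Insertion path: 44 -> 19 -> 38 -> 33
Result: insert 28 as left child of 33
Final tree (level order): [44, 19, None, 2, 38, None, 4, 33, None, None, None, 28]


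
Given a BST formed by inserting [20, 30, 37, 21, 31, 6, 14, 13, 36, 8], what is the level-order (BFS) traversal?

Tree insertion order: [20, 30, 37, 21, 31, 6, 14, 13, 36, 8]
Tree (level-order array): [20, 6, 30, None, 14, 21, 37, 13, None, None, None, 31, None, 8, None, None, 36]
BFS from the root, enqueuing left then right child of each popped node:
  queue [20] -> pop 20, enqueue [6, 30], visited so far: [20]
  queue [6, 30] -> pop 6, enqueue [14], visited so far: [20, 6]
  queue [30, 14] -> pop 30, enqueue [21, 37], visited so far: [20, 6, 30]
  queue [14, 21, 37] -> pop 14, enqueue [13], visited so far: [20, 6, 30, 14]
  queue [21, 37, 13] -> pop 21, enqueue [none], visited so far: [20, 6, 30, 14, 21]
  queue [37, 13] -> pop 37, enqueue [31], visited so far: [20, 6, 30, 14, 21, 37]
  queue [13, 31] -> pop 13, enqueue [8], visited so far: [20, 6, 30, 14, 21, 37, 13]
  queue [31, 8] -> pop 31, enqueue [36], visited so far: [20, 6, 30, 14, 21, 37, 13, 31]
  queue [8, 36] -> pop 8, enqueue [none], visited so far: [20, 6, 30, 14, 21, 37, 13, 31, 8]
  queue [36] -> pop 36, enqueue [none], visited so far: [20, 6, 30, 14, 21, 37, 13, 31, 8, 36]
Result: [20, 6, 30, 14, 21, 37, 13, 31, 8, 36]
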